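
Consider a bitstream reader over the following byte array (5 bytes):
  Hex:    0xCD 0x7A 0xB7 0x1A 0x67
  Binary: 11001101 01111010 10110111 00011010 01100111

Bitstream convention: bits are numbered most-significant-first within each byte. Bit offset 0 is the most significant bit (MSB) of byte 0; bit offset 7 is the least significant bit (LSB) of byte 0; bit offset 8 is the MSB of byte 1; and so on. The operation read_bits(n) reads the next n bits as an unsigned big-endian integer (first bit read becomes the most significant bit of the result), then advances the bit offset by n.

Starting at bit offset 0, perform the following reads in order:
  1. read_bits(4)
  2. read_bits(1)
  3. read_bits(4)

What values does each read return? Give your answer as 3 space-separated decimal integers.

Answer: 12 1 10

Derivation:
Read 1: bits[0:4] width=4 -> value=12 (bin 1100); offset now 4 = byte 0 bit 4; 36 bits remain
Read 2: bits[4:5] width=1 -> value=1 (bin 1); offset now 5 = byte 0 bit 5; 35 bits remain
Read 3: bits[5:9] width=4 -> value=10 (bin 1010); offset now 9 = byte 1 bit 1; 31 bits remain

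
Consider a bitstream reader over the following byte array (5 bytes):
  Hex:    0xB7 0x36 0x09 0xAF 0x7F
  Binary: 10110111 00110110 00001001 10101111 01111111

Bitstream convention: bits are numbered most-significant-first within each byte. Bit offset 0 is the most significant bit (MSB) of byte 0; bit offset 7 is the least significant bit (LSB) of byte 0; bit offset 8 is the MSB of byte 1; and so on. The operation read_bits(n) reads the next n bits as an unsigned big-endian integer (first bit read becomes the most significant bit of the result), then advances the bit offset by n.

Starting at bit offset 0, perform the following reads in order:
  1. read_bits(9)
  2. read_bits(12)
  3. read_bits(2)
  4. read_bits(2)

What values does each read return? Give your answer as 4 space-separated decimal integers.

Answer: 366 1729 0 3

Derivation:
Read 1: bits[0:9] width=9 -> value=366 (bin 101101110); offset now 9 = byte 1 bit 1; 31 bits remain
Read 2: bits[9:21] width=12 -> value=1729 (bin 011011000001); offset now 21 = byte 2 bit 5; 19 bits remain
Read 3: bits[21:23] width=2 -> value=0 (bin 00); offset now 23 = byte 2 bit 7; 17 bits remain
Read 4: bits[23:25] width=2 -> value=3 (bin 11); offset now 25 = byte 3 bit 1; 15 bits remain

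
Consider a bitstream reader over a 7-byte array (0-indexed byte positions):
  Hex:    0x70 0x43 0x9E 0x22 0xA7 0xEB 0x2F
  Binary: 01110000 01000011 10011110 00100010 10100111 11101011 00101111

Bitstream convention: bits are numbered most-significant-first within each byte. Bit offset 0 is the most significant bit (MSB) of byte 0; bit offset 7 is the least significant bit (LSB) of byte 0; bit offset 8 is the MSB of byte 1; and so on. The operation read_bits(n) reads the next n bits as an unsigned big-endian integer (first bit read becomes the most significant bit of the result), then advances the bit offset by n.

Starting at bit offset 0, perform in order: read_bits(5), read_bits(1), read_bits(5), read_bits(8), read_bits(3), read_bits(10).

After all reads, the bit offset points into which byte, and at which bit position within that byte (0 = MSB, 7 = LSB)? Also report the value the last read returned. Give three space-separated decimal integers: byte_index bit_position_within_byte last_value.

Answer: 4 0 546

Derivation:
Read 1: bits[0:5] width=5 -> value=14 (bin 01110); offset now 5 = byte 0 bit 5; 51 bits remain
Read 2: bits[5:6] width=1 -> value=0 (bin 0); offset now 6 = byte 0 bit 6; 50 bits remain
Read 3: bits[6:11] width=5 -> value=2 (bin 00010); offset now 11 = byte 1 bit 3; 45 bits remain
Read 4: bits[11:19] width=8 -> value=28 (bin 00011100); offset now 19 = byte 2 bit 3; 37 bits remain
Read 5: bits[19:22] width=3 -> value=7 (bin 111); offset now 22 = byte 2 bit 6; 34 bits remain
Read 6: bits[22:32] width=10 -> value=546 (bin 1000100010); offset now 32 = byte 4 bit 0; 24 bits remain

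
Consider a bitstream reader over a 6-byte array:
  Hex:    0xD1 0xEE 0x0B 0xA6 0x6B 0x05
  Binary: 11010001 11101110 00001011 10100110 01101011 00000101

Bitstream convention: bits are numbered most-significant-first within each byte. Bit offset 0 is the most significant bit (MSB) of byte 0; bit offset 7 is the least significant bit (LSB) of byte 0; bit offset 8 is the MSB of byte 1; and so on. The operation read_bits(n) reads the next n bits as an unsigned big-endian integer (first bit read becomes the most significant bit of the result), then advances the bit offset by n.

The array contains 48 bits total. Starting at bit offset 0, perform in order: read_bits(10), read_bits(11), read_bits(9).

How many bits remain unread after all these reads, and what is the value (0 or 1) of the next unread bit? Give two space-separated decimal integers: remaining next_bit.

Answer: 18 1

Derivation:
Read 1: bits[0:10] width=10 -> value=839 (bin 1101000111); offset now 10 = byte 1 bit 2; 38 bits remain
Read 2: bits[10:21] width=11 -> value=1473 (bin 10111000001); offset now 21 = byte 2 bit 5; 27 bits remain
Read 3: bits[21:30] width=9 -> value=233 (bin 011101001); offset now 30 = byte 3 bit 6; 18 bits remain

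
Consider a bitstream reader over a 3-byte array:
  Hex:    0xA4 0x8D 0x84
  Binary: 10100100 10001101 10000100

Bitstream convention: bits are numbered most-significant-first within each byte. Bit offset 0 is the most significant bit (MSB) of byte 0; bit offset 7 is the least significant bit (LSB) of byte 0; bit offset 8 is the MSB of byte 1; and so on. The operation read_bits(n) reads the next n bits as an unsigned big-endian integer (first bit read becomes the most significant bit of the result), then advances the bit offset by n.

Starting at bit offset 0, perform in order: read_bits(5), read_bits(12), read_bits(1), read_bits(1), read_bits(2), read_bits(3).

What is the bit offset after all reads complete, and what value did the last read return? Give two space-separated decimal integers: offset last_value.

Answer: 24 4

Derivation:
Read 1: bits[0:5] width=5 -> value=20 (bin 10100); offset now 5 = byte 0 bit 5; 19 bits remain
Read 2: bits[5:17] width=12 -> value=2331 (bin 100100011011); offset now 17 = byte 2 bit 1; 7 bits remain
Read 3: bits[17:18] width=1 -> value=0 (bin 0); offset now 18 = byte 2 bit 2; 6 bits remain
Read 4: bits[18:19] width=1 -> value=0 (bin 0); offset now 19 = byte 2 bit 3; 5 bits remain
Read 5: bits[19:21] width=2 -> value=0 (bin 00); offset now 21 = byte 2 bit 5; 3 bits remain
Read 6: bits[21:24] width=3 -> value=4 (bin 100); offset now 24 = byte 3 bit 0; 0 bits remain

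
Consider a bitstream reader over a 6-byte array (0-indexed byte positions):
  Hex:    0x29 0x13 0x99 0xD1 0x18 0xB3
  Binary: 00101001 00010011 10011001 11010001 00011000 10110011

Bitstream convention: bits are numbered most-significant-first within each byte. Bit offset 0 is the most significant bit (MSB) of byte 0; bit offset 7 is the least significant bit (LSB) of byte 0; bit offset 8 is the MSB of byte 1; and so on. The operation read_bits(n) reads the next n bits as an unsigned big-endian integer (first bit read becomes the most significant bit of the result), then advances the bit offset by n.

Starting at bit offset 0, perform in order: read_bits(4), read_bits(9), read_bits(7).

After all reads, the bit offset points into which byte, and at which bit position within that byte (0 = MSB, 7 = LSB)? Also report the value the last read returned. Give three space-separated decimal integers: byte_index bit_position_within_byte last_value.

Answer: 2 4 57

Derivation:
Read 1: bits[0:4] width=4 -> value=2 (bin 0010); offset now 4 = byte 0 bit 4; 44 bits remain
Read 2: bits[4:13] width=9 -> value=290 (bin 100100010); offset now 13 = byte 1 bit 5; 35 bits remain
Read 3: bits[13:20] width=7 -> value=57 (bin 0111001); offset now 20 = byte 2 bit 4; 28 bits remain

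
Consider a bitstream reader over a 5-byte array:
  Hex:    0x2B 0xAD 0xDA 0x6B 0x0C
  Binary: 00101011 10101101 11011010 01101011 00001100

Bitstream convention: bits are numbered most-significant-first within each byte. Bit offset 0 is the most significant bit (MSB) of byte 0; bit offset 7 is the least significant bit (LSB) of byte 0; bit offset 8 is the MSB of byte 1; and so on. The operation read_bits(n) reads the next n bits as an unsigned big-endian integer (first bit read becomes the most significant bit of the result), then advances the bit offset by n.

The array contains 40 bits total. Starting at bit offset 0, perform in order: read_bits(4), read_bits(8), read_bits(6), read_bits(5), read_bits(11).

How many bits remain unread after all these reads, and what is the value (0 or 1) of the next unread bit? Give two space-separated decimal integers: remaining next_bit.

Read 1: bits[0:4] width=4 -> value=2 (bin 0010); offset now 4 = byte 0 bit 4; 36 bits remain
Read 2: bits[4:12] width=8 -> value=186 (bin 10111010); offset now 12 = byte 1 bit 4; 28 bits remain
Read 3: bits[12:18] width=6 -> value=55 (bin 110111); offset now 18 = byte 2 bit 2; 22 bits remain
Read 4: bits[18:23] width=5 -> value=13 (bin 01101); offset now 23 = byte 2 bit 7; 17 bits remain
Read 5: bits[23:34] width=11 -> value=428 (bin 00110101100); offset now 34 = byte 4 bit 2; 6 bits remain

Answer: 6 0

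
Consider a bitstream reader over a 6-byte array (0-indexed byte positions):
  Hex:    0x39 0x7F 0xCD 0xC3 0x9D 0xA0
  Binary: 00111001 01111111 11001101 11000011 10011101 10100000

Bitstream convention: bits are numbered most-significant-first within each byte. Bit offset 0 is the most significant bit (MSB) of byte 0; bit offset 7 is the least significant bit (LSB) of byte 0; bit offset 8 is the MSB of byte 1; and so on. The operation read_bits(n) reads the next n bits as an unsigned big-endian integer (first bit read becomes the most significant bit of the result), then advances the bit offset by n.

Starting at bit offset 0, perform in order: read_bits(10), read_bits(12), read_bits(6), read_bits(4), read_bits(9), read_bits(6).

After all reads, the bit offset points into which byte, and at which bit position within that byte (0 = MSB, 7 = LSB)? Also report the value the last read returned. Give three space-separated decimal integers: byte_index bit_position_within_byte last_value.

Read 1: bits[0:10] width=10 -> value=229 (bin 0011100101); offset now 10 = byte 1 bit 2; 38 bits remain
Read 2: bits[10:22] width=12 -> value=4083 (bin 111111110011); offset now 22 = byte 2 bit 6; 26 bits remain
Read 3: bits[22:28] width=6 -> value=28 (bin 011100); offset now 28 = byte 3 bit 4; 20 bits remain
Read 4: bits[28:32] width=4 -> value=3 (bin 0011); offset now 32 = byte 4 bit 0; 16 bits remain
Read 5: bits[32:41] width=9 -> value=315 (bin 100111011); offset now 41 = byte 5 bit 1; 7 bits remain
Read 6: bits[41:47] width=6 -> value=16 (bin 010000); offset now 47 = byte 5 bit 7; 1 bits remain

Answer: 5 7 16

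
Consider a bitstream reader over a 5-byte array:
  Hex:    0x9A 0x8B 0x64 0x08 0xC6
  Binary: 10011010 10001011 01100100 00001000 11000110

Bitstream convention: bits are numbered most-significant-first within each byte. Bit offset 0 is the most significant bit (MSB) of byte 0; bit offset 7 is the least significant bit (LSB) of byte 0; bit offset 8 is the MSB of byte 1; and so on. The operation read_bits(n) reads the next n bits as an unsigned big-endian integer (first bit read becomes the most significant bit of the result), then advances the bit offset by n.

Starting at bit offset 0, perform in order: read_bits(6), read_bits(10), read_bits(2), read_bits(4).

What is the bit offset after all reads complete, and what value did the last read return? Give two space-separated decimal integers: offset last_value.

Answer: 22 9

Derivation:
Read 1: bits[0:6] width=6 -> value=38 (bin 100110); offset now 6 = byte 0 bit 6; 34 bits remain
Read 2: bits[6:16] width=10 -> value=651 (bin 1010001011); offset now 16 = byte 2 bit 0; 24 bits remain
Read 3: bits[16:18] width=2 -> value=1 (bin 01); offset now 18 = byte 2 bit 2; 22 bits remain
Read 4: bits[18:22] width=4 -> value=9 (bin 1001); offset now 22 = byte 2 bit 6; 18 bits remain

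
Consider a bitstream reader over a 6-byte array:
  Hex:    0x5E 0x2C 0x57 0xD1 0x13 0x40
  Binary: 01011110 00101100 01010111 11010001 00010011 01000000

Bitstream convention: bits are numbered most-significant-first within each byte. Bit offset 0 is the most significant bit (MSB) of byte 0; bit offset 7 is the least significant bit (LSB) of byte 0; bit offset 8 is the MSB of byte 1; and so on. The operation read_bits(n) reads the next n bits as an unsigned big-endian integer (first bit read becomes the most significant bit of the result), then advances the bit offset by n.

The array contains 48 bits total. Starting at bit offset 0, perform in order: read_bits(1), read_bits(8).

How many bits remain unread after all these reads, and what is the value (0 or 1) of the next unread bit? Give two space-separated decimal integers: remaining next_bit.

Answer: 39 0

Derivation:
Read 1: bits[0:1] width=1 -> value=0 (bin 0); offset now 1 = byte 0 bit 1; 47 bits remain
Read 2: bits[1:9] width=8 -> value=188 (bin 10111100); offset now 9 = byte 1 bit 1; 39 bits remain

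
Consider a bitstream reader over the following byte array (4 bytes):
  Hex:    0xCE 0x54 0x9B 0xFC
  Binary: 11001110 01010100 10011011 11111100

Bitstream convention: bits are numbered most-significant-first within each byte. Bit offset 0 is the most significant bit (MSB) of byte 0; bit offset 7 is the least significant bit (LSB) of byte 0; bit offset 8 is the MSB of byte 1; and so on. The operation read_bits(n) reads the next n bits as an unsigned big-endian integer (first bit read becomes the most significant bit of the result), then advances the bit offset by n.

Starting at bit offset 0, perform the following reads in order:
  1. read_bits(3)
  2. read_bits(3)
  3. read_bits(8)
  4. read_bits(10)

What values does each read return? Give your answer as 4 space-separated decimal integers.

Answer: 6 3 149 155

Derivation:
Read 1: bits[0:3] width=3 -> value=6 (bin 110); offset now 3 = byte 0 bit 3; 29 bits remain
Read 2: bits[3:6] width=3 -> value=3 (bin 011); offset now 6 = byte 0 bit 6; 26 bits remain
Read 3: bits[6:14] width=8 -> value=149 (bin 10010101); offset now 14 = byte 1 bit 6; 18 bits remain
Read 4: bits[14:24] width=10 -> value=155 (bin 0010011011); offset now 24 = byte 3 bit 0; 8 bits remain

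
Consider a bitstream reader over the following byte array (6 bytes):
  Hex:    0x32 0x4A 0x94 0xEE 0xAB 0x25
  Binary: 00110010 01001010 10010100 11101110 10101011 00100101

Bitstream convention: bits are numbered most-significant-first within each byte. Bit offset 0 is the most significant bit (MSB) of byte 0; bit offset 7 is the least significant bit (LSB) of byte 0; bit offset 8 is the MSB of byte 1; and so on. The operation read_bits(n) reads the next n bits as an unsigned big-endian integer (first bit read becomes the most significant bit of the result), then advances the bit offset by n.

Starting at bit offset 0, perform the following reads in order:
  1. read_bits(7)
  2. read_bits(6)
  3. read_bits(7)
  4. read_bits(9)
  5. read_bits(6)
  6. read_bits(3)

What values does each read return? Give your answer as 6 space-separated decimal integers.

Answer: 25 9 41 157 53 2

Derivation:
Read 1: bits[0:7] width=7 -> value=25 (bin 0011001); offset now 7 = byte 0 bit 7; 41 bits remain
Read 2: bits[7:13] width=6 -> value=9 (bin 001001); offset now 13 = byte 1 bit 5; 35 bits remain
Read 3: bits[13:20] width=7 -> value=41 (bin 0101001); offset now 20 = byte 2 bit 4; 28 bits remain
Read 4: bits[20:29] width=9 -> value=157 (bin 010011101); offset now 29 = byte 3 bit 5; 19 bits remain
Read 5: bits[29:35] width=6 -> value=53 (bin 110101); offset now 35 = byte 4 bit 3; 13 bits remain
Read 6: bits[35:38] width=3 -> value=2 (bin 010); offset now 38 = byte 4 bit 6; 10 bits remain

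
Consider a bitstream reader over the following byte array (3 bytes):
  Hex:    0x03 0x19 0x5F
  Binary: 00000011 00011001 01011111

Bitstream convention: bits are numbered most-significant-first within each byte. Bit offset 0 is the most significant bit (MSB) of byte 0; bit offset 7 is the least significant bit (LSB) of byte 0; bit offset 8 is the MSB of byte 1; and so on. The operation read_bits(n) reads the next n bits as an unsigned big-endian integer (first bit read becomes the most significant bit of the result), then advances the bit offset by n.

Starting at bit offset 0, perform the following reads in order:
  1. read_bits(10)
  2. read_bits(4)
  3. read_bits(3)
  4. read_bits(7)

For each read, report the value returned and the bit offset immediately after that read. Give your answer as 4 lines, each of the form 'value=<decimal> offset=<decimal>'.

Answer: value=12 offset=10
value=6 offset=14
value=2 offset=17
value=95 offset=24

Derivation:
Read 1: bits[0:10] width=10 -> value=12 (bin 0000001100); offset now 10 = byte 1 bit 2; 14 bits remain
Read 2: bits[10:14] width=4 -> value=6 (bin 0110); offset now 14 = byte 1 bit 6; 10 bits remain
Read 3: bits[14:17] width=3 -> value=2 (bin 010); offset now 17 = byte 2 bit 1; 7 bits remain
Read 4: bits[17:24] width=7 -> value=95 (bin 1011111); offset now 24 = byte 3 bit 0; 0 bits remain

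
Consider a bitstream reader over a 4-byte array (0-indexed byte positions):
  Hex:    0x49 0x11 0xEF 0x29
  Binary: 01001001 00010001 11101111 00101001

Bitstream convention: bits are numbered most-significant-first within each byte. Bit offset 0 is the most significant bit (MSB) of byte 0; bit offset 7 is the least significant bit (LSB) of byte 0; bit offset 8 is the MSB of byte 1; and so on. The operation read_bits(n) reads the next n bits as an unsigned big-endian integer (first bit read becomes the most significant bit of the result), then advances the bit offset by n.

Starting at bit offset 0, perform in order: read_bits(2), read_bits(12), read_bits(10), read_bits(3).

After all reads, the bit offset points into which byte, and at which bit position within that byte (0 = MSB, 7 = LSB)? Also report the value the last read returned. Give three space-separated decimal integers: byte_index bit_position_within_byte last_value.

Answer: 3 3 1

Derivation:
Read 1: bits[0:2] width=2 -> value=1 (bin 01); offset now 2 = byte 0 bit 2; 30 bits remain
Read 2: bits[2:14] width=12 -> value=580 (bin 001001000100); offset now 14 = byte 1 bit 6; 18 bits remain
Read 3: bits[14:24] width=10 -> value=495 (bin 0111101111); offset now 24 = byte 3 bit 0; 8 bits remain
Read 4: bits[24:27] width=3 -> value=1 (bin 001); offset now 27 = byte 3 bit 3; 5 bits remain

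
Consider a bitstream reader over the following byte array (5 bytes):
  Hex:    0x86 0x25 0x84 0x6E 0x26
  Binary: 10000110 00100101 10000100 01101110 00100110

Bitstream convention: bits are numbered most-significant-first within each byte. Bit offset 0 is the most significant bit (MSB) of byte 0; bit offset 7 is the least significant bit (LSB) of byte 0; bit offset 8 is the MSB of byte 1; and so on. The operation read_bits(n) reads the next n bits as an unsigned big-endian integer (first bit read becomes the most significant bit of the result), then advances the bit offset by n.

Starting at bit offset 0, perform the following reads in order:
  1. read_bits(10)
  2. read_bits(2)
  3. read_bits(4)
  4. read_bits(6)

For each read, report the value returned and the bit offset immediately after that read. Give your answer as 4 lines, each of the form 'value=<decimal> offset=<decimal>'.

Read 1: bits[0:10] width=10 -> value=536 (bin 1000011000); offset now 10 = byte 1 bit 2; 30 bits remain
Read 2: bits[10:12] width=2 -> value=2 (bin 10); offset now 12 = byte 1 bit 4; 28 bits remain
Read 3: bits[12:16] width=4 -> value=5 (bin 0101); offset now 16 = byte 2 bit 0; 24 bits remain
Read 4: bits[16:22] width=6 -> value=33 (bin 100001); offset now 22 = byte 2 bit 6; 18 bits remain

Answer: value=536 offset=10
value=2 offset=12
value=5 offset=16
value=33 offset=22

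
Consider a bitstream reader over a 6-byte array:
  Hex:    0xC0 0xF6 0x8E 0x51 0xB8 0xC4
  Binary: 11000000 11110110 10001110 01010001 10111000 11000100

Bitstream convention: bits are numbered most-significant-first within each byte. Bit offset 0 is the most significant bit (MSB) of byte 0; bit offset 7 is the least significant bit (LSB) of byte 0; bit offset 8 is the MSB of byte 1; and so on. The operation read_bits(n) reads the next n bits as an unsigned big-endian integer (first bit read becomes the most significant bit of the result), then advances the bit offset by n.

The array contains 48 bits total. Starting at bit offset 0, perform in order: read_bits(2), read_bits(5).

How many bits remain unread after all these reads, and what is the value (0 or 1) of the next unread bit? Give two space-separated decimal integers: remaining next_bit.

Answer: 41 0

Derivation:
Read 1: bits[0:2] width=2 -> value=3 (bin 11); offset now 2 = byte 0 bit 2; 46 bits remain
Read 2: bits[2:7] width=5 -> value=0 (bin 00000); offset now 7 = byte 0 bit 7; 41 bits remain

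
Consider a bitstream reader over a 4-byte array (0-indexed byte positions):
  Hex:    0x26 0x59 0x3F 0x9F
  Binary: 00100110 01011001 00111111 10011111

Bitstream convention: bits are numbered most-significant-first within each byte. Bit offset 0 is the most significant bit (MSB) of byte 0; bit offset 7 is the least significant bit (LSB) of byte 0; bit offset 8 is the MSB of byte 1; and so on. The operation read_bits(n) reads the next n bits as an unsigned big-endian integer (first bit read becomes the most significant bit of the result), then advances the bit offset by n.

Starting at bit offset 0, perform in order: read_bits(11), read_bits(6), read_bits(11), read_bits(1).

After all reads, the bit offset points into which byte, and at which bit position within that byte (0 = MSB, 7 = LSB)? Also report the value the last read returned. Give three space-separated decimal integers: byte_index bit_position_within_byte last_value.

Answer: 3 5 1

Derivation:
Read 1: bits[0:11] width=11 -> value=306 (bin 00100110010); offset now 11 = byte 1 bit 3; 21 bits remain
Read 2: bits[11:17] width=6 -> value=50 (bin 110010); offset now 17 = byte 2 bit 1; 15 bits remain
Read 3: bits[17:28] width=11 -> value=1017 (bin 01111111001); offset now 28 = byte 3 bit 4; 4 bits remain
Read 4: bits[28:29] width=1 -> value=1 (bin 1); offset now 29 = byte 3 bit 5; 3 bits remain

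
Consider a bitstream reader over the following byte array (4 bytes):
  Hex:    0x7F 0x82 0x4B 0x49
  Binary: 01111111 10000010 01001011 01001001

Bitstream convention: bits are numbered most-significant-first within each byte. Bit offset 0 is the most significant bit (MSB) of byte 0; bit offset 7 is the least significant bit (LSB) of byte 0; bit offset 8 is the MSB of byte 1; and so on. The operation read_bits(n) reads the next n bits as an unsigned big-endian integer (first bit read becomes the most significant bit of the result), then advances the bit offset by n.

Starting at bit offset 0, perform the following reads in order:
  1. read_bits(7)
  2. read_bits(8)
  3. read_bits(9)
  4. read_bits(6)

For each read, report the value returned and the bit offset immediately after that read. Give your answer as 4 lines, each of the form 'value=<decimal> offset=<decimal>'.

Answer: value=63 offset=7
value=193 offset=15
value=75 offset=24
value=18 offset=30

Derivation:
Read 1: bits[0:7] width=7 -> value=63 (bin 0111111); offset now 7 = byte 0 bit 7; 25 bits remain
Read 2: bits[7:15] width=8 -> value=193 (bin 11000001); offset now 15 = byte 1 bit 7; 17 bits remain
Read 3: bits[15:24] width=9 -> value=75 (bin 001001011); offset now 24 = byte 3 bit 0; 8 bits remain
Read 4: bits[24:30] width=6 -> value=18 (bin 010010); offset now 30 = byte 3 bit 6; 2 bits remain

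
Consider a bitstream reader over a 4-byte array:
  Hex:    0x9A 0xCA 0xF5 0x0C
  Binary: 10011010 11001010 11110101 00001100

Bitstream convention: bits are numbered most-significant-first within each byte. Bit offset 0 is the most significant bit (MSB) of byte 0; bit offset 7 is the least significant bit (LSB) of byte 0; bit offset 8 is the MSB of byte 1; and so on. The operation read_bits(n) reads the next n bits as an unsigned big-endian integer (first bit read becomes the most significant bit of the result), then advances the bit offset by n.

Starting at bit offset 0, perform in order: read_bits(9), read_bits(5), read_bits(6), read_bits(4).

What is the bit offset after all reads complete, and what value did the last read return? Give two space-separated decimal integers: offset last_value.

Read 1: bits[0:9] width=9 -> value=309 (bin 100110101); offset now 9 = byte 1 bit 1; 23 bits remain
Read 2: bits[9:14] width=5 -> value=18 (bin 10010); offset now 14 = byte 1 bit 6; 18 bits remain
Read 3: bits[14:20] width=6 -> value=47 (bin 101111); offset now 20 = byte 2 bit 4; 12 bits remain
Read 4: bits[20:24] width=4 -> value=5 (bin 0101); offset now 24 = byte 3 bit 0; 8 bits remain

Answer: 24 5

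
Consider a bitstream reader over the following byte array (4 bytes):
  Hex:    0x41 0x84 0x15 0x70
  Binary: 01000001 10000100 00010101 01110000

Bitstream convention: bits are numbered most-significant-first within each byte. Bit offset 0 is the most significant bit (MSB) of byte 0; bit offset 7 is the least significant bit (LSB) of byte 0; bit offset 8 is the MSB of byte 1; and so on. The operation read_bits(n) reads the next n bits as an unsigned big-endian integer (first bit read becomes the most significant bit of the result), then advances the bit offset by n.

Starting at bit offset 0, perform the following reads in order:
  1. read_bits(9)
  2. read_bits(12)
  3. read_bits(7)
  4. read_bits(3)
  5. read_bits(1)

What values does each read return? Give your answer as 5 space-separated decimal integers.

Answer: 131 130 87 0 0

Derivation:
Read 1: bits[0:9] width=9 -> value=131 (bin 010000011); offset now 9 = byte 1 bit 1; 23 bits remain
Read 2: bits[9:21] width=12 -> value=130 (bin 000010000010); offset now 21 = byte 2 bit 5; 11 bits remain
Read 3: bits[21:28] width=7 -> value=87 (bin 1010111); offset now 28 = byte 3 bit 4; 4 bits remain
Read 4: bits[28:31] width=3 -> value=0 (bin 000); offset now 31 = byte 3 bit 7; 1 bits remain
Read 5: bits[31:32] width=1 -> value=0 (bin 0); offset now 32 = byte 4 bit 0; 0 bits remain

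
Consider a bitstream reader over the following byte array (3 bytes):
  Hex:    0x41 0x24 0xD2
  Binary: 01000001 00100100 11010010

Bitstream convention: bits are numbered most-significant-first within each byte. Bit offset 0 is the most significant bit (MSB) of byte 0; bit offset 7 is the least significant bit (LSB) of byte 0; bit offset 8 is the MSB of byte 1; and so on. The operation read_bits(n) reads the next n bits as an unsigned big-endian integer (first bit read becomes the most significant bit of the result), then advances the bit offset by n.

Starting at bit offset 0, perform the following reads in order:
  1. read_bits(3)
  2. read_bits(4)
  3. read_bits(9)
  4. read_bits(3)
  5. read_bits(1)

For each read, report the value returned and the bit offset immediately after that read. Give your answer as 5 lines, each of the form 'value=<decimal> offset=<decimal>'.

Read 1: bits[0:3] width=3 -> value=2 (bin 010); offset now 3 = byte 0 bit 3; 21 bits remain
Read 2: bits[3:7] width=4 -> value=0 (bin 0000); offset now 7 = byte 0 bit 7; 17 bits remain
Read 3: bits[7:16] width=9 -> value=292 (bin 100100100); offset now 16 = byte 2 bit 0; 8 bits remain
Read 4: bits[16:19] width=3 -> value=6 (bin 110); offset now 19 = byte 2 bit 3; 5 bits remain
Read 5: bits[19:20] width=1 -> value=1 (bin 1); offset now 20 = byte 2 bit 4; 4 bits remain

Answer: value=2 offset=3
value=0 offset=7
value=292 offset=16
value=6 offset=19
value=1 offset=20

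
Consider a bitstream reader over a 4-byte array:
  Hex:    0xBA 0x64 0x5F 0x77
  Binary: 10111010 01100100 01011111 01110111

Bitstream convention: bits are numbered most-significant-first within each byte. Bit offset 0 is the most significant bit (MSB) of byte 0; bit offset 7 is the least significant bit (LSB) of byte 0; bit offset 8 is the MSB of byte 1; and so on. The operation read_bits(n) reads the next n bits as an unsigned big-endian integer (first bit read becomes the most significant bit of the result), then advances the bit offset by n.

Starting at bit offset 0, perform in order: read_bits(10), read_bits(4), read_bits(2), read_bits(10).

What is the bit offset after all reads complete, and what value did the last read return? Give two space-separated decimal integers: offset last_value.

Answer: 26 381

Derivation:
Read 1: bits[0:10] width=10 -> value=745 (bin 1011101001); offset now 10 = byte 1 bit 2; 22 bits remain
Read 2: bits[10:14] width=4 -> value=9 (bin 1001); offset now 14 = byte 1 bit 6; 18 bits remain
Read 3: bits[14:16] width=2 -> value=0 (bin 00); offset now 16 = byte 2 bit 0; 16 bits remain
Read 4: bits[16:26] width=10 -> value=381 (bin 0101111101); offset now 26 = byte 3 bit 2; 6 bits remain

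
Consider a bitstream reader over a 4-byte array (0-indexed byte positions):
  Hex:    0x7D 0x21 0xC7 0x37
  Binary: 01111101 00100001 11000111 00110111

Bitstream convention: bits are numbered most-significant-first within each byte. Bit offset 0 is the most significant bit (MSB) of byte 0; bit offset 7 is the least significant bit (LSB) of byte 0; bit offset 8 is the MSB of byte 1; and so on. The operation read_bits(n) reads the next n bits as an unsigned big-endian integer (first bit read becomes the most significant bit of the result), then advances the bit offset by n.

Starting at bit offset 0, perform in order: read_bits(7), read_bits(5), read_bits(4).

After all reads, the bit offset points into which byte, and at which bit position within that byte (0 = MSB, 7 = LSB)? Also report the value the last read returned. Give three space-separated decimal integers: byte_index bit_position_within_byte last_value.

Read 1: bits[0:7] width=7 -> value=62 (bin 0111110); offset now 7 = byte 0 bit 7; 25 bits remain
Read 2: bits[7:12] width=5 -> value=18 (bin 10010); offset now 12 = byte 1 bit 4; 20 bits remain
Read 3: bits[12:16] width=4 -> value=1 (bin 0001); offset now 16 = byte 2 bit 0; 16 bits remain

Answer: 2 0 1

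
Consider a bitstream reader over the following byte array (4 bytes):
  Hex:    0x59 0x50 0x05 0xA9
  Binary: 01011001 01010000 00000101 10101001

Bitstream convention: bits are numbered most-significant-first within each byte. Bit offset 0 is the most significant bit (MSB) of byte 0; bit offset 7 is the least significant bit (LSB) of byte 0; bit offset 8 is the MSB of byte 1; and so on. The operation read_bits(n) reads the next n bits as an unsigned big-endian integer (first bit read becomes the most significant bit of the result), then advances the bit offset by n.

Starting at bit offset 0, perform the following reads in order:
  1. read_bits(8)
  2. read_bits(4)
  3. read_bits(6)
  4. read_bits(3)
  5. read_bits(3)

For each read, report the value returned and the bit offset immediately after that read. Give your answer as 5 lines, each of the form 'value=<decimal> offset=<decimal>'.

Read 1: bits[0:8] width=8 -> value=89 (bin 01011001); offset now 8 = byte 1 bit 0; 24 bits remain
Read 2: bits[8:12] width=4 -> value=5 (bin 0101); offset now 12 = byte 1 bit 4; 20 bits remain
Read 3: bits[12:18] width=6 -> value=0 (bin 000000); offset now 18 = byte 2 bit 2; 14 bits remain
Read 4: bits[18:21] width=3 -> value=0 (bin 000); offset now 21 = byte 2 bit 5; 11 bits remain
Read 5: bits[21:24] width=3 -> value=5 (bin 101); offset now 24 = byte 3 bit 0; 8 bits remain

Answer: value=89 offset=8
value=5 offset=12
value=0 offset=18
value=0 offset=21
value=5 offset=24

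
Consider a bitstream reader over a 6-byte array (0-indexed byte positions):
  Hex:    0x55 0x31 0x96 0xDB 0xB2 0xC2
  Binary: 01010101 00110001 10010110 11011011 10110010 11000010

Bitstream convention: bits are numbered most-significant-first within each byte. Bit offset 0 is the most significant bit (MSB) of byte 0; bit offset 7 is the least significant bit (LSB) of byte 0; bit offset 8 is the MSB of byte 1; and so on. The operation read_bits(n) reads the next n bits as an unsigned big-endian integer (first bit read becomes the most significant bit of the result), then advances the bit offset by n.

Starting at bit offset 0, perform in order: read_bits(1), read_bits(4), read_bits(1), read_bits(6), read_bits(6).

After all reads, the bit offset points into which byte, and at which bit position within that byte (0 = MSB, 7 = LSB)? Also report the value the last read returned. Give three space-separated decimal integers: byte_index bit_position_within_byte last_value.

Read 1: bits[0:1] width=1 -> value=0 (bin 0); offset now 1 = byte 0 bit 1; 47 bits remain
Read 2: bits[1:5] width=4 -> value=10 (bin 1010); offset now 5 = byte 0 bit 5; 43 bits remain
Read 3: bits[5:6] width=1 -> value=1 (bin 1); offset now 6 = byte 0 bit 6; 42 bits remain
Read 4: bits[6:12] width=6 -> value=19 (bin 010011); offset now 12 = byte 1 bit 4; 36 bits remain
Read 5: bits[12:18] width=6 -> value=6 (bin 000110); offset now 18 = byte 2 bit 2; 30 bits remain

Answer: 2 2 6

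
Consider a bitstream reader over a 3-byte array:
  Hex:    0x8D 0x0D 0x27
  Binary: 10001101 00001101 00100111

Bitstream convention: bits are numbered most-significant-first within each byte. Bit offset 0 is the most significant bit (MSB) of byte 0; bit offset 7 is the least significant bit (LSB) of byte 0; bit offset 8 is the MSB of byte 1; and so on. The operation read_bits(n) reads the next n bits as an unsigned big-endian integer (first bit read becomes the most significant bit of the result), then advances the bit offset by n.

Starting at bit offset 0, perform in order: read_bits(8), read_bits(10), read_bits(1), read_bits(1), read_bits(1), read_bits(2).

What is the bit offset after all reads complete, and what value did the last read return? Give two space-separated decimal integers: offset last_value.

Answer: 23 3

Derivation:
Read 1: bits[0:8] width=8 -> value=141 (bin 10001101); offset now 8 = byte 1 bit 0; 16 bits remain
Read 2: bits[8:18] width=10 -> value=52 (bin 0000110100); offset now 18 = byte 2 bit 2; 6 bits remain
Read 3: bits[18:19] width=1 -> value=1 (bin 1); offset now 19 = byte 2 bit 3; 5 bits remain
Read 4: bits[19:20] width=1 -> value=0 (bin 0); offset now 20 = byte 2 bit 4; 4 bits remain
Read 5: bits[20:21] width=1 -> value=0 (bin 0); offset now 21 = byte 2 bit 5; 3 bits remain
Read 6: bits[21:23] width=2 -> value=3 (bin 11); offset now 23 = byte 2 bit 7; 1 bits remain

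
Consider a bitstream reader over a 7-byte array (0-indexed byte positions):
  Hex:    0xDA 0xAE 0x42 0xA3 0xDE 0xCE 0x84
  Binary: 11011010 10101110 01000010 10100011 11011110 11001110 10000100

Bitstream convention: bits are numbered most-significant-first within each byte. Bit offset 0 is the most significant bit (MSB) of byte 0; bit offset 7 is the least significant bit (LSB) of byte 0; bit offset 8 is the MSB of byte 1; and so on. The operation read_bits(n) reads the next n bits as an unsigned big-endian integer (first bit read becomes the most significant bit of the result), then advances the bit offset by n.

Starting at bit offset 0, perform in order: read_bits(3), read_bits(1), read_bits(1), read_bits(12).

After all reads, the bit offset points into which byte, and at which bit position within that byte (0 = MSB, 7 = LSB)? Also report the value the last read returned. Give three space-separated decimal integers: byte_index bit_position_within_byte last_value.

Answer: 2 1 1372

Derivation:
Read 1: bits[0:3] width=3 -> value=6 (bin 110); offset now 3 = byte 0 bit 3; 53 bits remain
Read 2: bits[3:4] width=1 -> value=1 (bin 1); offset now 4 = byte 0 bit 4; 52 bits remain
Read 3: bits[4:5] width=1 -> value=1 (bin 1); offset now 5 = byte 0 bit 5; 51 bits remain
Read 4: bits[5:17] width=12 -> value=1372 (bin 010101011100); offset now 17 = byte 2 bit 1; 39 bits remain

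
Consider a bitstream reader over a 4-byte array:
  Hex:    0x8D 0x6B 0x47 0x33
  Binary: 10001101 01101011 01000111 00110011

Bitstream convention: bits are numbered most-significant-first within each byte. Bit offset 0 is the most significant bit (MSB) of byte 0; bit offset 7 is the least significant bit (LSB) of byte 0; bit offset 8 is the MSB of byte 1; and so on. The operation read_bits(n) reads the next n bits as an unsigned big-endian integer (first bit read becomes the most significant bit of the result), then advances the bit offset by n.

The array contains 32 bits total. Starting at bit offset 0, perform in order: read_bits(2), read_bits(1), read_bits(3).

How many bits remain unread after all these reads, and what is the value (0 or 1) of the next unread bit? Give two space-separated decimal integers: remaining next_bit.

Answer: 26 0

Derivation:
Read 1: bits[0:2] width=2 -> value=2 (bin 10); offset now 2 = byte 0 bit 2; 30 bits remain
Read 2: bits[2:3] width=1 -> value=0 (bin 0); offset now 3 = byte 0 bit 3; 29 bits remain
Read 3: bits[3:6] width=3 -> value=3 (bin 011); offset now 6 = byte 0 bit 6; 26 bits remain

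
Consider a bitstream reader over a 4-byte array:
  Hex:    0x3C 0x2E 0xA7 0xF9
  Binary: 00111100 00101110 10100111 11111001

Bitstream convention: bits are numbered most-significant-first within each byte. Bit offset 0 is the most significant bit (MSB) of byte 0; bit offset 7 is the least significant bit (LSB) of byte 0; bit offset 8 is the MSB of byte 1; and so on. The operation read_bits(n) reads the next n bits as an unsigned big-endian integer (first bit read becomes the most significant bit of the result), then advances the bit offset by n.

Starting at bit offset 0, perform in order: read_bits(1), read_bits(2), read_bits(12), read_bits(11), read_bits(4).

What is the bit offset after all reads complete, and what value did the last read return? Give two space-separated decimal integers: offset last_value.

Answer: 30 14

Derivation:
Read 1: bits[0:1] width=1 -> value=0 (bin 0); offset now 1 = byte 0 bit 1; 31 bits remain
Read 2: bits[1:3] width=2 -> value=1 (bin 01); offset now 3 = byte 0 bit 3; 29 bits remain
Read 3: bits[3:15] width=12 -> value=3607 (bin 111000010111); offset now 15 = byte 1 bit 7; 17 bits remain
Read 4: bits[15:26] width=11 -> value=671 (bin 01010011111); offset now 26 = byte 3 bit 2; 6 bits remain
Read 5: bits[26:30] width=4 -> value=14 (bin 1110); offset now 30 = byte 3 bit 6; 2 bits remain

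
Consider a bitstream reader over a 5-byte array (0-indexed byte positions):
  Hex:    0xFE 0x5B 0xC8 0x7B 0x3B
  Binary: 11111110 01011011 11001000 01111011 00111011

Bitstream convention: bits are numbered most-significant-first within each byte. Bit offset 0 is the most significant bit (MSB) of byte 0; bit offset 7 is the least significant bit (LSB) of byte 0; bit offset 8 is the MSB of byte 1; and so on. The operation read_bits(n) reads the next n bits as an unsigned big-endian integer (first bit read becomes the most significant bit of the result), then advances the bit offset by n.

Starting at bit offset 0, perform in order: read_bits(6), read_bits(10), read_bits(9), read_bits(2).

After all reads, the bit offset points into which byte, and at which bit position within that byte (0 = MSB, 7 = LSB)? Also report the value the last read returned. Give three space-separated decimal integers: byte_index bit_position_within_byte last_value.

Read 1: bits[0:6] width=6 -> value=63 (bin 111111); offset now 6 = byte 0 bit 6; 34 bits remain
Read 2: bits[6:16] width=10 -> value=603 (bin 1001011011); offset now 16 = byte 2 bit 0; 24 bits remain
Read 3: bits[16:25] width=9 -> value=400 (bin 110010000); offset now 25 = byte 3 bit 1; 15 bits remain
Read 4: bits[25:27] width=2 -> value=3 (bin 11); offset now 27 = byte 3 bit 3; 13 bits remain

Answer: 3 3 3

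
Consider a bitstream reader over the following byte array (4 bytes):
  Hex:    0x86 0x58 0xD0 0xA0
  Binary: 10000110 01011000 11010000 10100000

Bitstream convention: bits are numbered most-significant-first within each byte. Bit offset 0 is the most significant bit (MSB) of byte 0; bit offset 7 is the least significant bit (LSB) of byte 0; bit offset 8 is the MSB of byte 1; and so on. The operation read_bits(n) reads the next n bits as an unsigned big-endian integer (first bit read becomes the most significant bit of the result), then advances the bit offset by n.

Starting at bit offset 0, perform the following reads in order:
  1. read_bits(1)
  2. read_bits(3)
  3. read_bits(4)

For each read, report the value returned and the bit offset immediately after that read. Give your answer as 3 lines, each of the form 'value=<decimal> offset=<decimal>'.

Answer: value=1 offset=1
value=0 offset=4
value=6 offset=8

Derivation:
Read 1: bits[0:1] width=1 -> value=1 (bin 1); offset now 1 = byte 0 bit 1; 31 bits remain
Read 2: bits[1:4] width=3 -> value=0 (bin 000); offset now 4 = byte 0 bit 4; 28 bits remain
Read 3: bits[4:8] width=4 -> value=6 (bin 0110); offset now 8 = byte 1 bit 0; 24 bits remain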